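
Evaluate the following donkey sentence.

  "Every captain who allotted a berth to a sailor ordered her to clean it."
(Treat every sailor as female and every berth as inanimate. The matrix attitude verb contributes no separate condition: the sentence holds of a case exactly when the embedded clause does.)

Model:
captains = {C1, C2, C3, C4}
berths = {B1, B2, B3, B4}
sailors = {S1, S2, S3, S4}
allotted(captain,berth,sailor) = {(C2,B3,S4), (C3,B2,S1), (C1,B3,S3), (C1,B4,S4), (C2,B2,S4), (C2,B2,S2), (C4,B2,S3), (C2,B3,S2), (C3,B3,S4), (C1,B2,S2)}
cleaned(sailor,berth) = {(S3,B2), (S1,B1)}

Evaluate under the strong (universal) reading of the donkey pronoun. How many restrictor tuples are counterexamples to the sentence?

9

"her" takes "a sailor" as antecedent and "it" takes "a berth"; both are donkey pronouns co-varying with the restrictor.
Strong reading: for every (c,b,s) with allotted(c,b,s), cleaned(s,b).
Restrictor triples: (C1,B2,S2)→cleaned(S2,B2) ✗  (C1,B3,S3)→cleaned(S3,B3) ✗  (C1,B4,S4)→cleaned(S4,B4) ✗  (C2,B2,S2)→cleaned(S2,B2) ✗  (C2,B2,S4)→cleaned(S4,B2) ✗  (C2,B3,S2)→cleaned(S2,B3) ✗  (C2,B3,S4)→cleaned(S4,B3) ✗  (C3,B2,S1)→cleaned(S1,B2) ✗  (C3,B3,S4)→cleaned(S4,B3) ✗  (C4,B2,S3)→cleaned(S3,B2) ✓
Counterexamples (restrictor triples failing the scope): 9.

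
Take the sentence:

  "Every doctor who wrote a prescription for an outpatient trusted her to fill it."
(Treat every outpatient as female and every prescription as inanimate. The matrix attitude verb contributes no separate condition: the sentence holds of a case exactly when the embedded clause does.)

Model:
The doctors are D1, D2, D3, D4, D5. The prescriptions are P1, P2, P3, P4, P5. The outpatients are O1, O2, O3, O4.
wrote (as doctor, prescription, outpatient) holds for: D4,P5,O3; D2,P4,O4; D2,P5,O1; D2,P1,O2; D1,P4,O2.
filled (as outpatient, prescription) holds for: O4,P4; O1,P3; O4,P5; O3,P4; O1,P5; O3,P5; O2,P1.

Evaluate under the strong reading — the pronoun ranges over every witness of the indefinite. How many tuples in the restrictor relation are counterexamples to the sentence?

1

"her" takes "an outpatient" as antecedent and "it" takes "a prescription"; both are donkey pronouns co-varying with the restrictor.
Strong reading: for every (d,p,o) with wrote(d,p,o), filled(o,p).
Restrictor triples: (D1,P4,O2)→filled(O2,P4) ✗  (D2,P1,O2)→filled(O2,P1) ✓  (D2,P4,O4)→filled(O4,P4) ✓  (D2,P5,O1)→filled(O1,P5) ✓  (D4,P5,O3)→filled(O3,P5) ✓
Counterexamples (restrictor triples failing the scope): 1.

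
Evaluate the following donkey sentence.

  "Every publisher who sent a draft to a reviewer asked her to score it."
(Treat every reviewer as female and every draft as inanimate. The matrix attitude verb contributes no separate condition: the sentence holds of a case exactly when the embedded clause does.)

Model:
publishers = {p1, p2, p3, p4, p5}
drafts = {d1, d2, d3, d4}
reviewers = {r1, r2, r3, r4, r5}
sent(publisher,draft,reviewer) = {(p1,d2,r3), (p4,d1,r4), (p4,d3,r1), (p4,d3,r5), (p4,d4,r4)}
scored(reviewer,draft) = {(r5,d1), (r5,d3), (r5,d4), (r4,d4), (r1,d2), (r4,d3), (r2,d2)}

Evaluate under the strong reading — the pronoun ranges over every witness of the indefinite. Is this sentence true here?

False

"her" takes "a reviewer" as antecedent and "it" takes "a draft"; both are donkey pronouns co-varying with the restrictor.
Strong reading: for every (p,d,r) with sent(p,d,r), scored(r,d).
Restrictor triples: (p1,d2,r3)→scored(r3,d2) ✗  (p4,d1,r4)→scored(r4,d1) ✗  (p4,d3,r1)→scored(r1,d3) ✗  (p4,d3,r5)→scored(r5,d3) ✓  (p4,d4,r4)→scored(r4,d4) ✓
Counterexample: (p1,d2,r3) — scored(r3,d2) does not hold.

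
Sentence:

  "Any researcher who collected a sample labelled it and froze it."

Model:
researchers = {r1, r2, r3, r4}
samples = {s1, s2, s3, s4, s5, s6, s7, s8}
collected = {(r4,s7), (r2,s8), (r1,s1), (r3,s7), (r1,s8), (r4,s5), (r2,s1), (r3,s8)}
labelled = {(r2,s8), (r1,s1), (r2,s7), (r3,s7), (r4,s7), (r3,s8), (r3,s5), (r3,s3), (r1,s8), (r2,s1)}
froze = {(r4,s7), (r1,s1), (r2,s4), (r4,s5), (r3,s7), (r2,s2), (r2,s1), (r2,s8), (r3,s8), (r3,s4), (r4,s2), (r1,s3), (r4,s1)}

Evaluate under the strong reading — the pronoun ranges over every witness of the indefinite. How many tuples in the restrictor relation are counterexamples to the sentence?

2

"it" takes "a sample" as antecedent — a donkey pronoun bound across the clause boundary.
Strong reading: for every (r,s) with collected(r,s), labelled(r,s) ∧ froze(r,s).
Restrictor pairs: (r1,s1) ✓  (r1,s8) ✗  (r2,s1) ✓  (r2,s8) ✓  (r3,s7) ✓  (r3,s8) ✓  (r4,s5) ✗  (r4,s7) ✓
Counterexamples (restrictor pairs failing the scope): 2.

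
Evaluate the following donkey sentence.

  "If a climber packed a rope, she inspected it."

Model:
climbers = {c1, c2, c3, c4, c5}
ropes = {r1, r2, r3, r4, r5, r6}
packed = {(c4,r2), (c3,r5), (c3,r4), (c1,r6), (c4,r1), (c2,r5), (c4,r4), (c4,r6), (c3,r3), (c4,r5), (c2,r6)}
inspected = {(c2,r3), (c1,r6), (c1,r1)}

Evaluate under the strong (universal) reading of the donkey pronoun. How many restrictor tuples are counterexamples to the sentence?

"it" takes "a rope" as antecedent — a donkey pronoun bound across the clause boundary.
Strong reading: for every (c,r) with packed(c,r), inspected(c,r).
Restrictor pairs: (c1,r6) ✓  (c2,r5) ✗  (c2,r6) ✗  (c3,r3) ✗  (c3,r4) ✗  (c3,r5) ✗  (c4,r1) ✗  (c4,r2) ✗  (c4,r4) ✗  (c4,r5) ✗  (c4,r6) ✗
Counterexamples (restrictor pairs failing the scope): 10.

10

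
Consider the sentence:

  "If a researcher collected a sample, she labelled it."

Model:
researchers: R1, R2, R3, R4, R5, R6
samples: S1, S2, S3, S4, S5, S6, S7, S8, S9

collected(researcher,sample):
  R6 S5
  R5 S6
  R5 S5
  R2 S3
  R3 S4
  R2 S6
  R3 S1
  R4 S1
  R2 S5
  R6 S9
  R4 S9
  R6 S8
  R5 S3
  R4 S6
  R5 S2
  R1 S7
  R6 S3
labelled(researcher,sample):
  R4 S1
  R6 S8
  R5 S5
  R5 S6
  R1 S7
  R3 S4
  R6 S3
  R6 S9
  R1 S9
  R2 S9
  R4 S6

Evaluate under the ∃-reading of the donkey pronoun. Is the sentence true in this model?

False

"it" takes "a sample" as antecedent — a donkey pronoun bound across the clause boundary.
Weak reading: every researcher r with some collected-sample has at least one collected-sample s such that labelled(r,s).
Per researcher: R1:✓  R2:✗  R3:✓  R4:✓  R5:✓  R6:✓
R2 has no witness among its collected-samples.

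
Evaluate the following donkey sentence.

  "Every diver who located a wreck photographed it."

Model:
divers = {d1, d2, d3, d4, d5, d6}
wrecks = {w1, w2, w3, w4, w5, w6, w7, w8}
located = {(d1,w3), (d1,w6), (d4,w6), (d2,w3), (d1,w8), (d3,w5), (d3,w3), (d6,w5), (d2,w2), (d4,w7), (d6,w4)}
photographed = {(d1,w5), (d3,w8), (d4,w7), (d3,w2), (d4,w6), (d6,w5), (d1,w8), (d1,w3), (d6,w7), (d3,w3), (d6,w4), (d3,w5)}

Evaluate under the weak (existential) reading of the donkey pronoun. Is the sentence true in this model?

"it" takes "a wreck" as antecedent — a donkey pronoun bound across the clause boundary.
Weak reading: every diver d with some located-wreck has at least one located-wreck w such that photographed(d,w).
Per diver: d1:✓  d2:✗  d3:✓  d4:✓  d6:✓
d2 has no witness among its located-wrecks.

False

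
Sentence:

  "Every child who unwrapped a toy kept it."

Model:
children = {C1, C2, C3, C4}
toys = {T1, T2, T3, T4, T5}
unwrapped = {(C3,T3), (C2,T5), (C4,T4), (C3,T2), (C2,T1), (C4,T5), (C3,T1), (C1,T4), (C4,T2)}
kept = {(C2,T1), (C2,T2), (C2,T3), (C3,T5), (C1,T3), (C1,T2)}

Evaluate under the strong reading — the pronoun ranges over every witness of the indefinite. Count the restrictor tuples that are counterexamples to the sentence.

8

"it" takes "a toy" as antecedent — a donkey pronoun bound across the clause boundary.
Strong reading: for every (c,t) with unwrapped(c,t), kept(c,t).
Restrictor pairs: (C1,T4) ✗  (C2,T1) ✓  (C2,T5) ✗  (C3,T1) ✗  (C3,T2) ✗  (C3,T3) ✗  (C4,T2) ✗  (C4,T4) ✗  (C4,T5) ✗
Counterexamples (restrictor pairs failing the scope): 8.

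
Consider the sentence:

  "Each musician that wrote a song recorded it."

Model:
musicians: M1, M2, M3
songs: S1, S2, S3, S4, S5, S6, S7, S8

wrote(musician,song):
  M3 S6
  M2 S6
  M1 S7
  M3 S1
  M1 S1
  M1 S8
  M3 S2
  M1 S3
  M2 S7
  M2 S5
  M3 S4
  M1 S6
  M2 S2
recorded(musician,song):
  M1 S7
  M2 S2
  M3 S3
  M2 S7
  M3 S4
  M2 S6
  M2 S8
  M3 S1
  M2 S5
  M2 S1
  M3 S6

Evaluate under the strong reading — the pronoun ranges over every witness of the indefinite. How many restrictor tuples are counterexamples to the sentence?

5

"it" takes "a song" as antecedent — a donkey pronoun bound across the clause boundary.
Strong reading: for every (m,s) with wrote(m,s), recorded(m,s).
Restrictor pairs: (M1,S1) ✗  (M1,S3) ✗  (M1,S6) ✗  (M1,S7) ✓  (M1,S8) ✗  (M2,S2) ✓  (M2,S5) ✓  (M2,S6) ✓  (M2,S7) ✓  (M3,S1) ✓  (M3,S2) ✗  (M3,S4) ✓  (M3,S6) ✓
Counterexamples (restrictor pairs failing the scope): 5.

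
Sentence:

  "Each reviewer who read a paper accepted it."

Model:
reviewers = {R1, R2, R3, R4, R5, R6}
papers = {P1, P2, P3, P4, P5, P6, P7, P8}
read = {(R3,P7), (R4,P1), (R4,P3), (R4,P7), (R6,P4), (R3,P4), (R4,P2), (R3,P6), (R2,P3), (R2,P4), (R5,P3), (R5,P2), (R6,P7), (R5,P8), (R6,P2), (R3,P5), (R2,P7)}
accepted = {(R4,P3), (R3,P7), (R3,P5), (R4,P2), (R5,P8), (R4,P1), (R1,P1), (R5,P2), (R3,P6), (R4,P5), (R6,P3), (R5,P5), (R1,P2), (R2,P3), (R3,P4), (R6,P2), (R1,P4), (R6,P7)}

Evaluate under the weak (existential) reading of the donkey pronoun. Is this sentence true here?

"it" takes "a paper" as antecedent — a donkey pronoun bound across the clause boundary.
Weak reading: every reviewer r with some read-paper has at least one read-paper p such that accepted(r,p).
Per reviewer: R2:✓  R3:✓  R4:✓  R5:✓  R6:✓
Every reviewer in the restrictor has a witness.

True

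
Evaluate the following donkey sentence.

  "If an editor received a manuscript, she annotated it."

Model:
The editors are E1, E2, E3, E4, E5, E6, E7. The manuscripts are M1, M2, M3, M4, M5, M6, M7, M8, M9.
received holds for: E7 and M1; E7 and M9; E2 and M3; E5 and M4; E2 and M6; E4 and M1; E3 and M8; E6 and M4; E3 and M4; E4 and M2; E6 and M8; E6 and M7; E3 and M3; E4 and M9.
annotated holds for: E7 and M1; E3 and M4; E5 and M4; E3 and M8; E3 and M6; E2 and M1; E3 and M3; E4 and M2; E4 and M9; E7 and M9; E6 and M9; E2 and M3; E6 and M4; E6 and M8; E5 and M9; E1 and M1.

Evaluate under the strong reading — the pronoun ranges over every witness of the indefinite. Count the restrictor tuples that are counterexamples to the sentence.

3

"it" takes "a manuscript" as antecedent — a donkey pronoun bound across the clause boundary.
Strong reading: for every (e,m) with received(e,m), annotated(e,m).
Restrictor pairs: (E2,M3) ✓  (E2,M6) ✗  (E3,M3) ✓  (E3,M4) ✓  (E3,M8) ✓  (E4,M1) ✗  (E4,M2) ✓  (E4,M9) ✓  (E5,M4) ✓  (E6,M4) ✓  (E6,M7) ✗  (E6,M8) ✓  (E7,M1) ✓  (E7,M9) ✓
Counterexamples (restrictor pairs failing the scope): 3.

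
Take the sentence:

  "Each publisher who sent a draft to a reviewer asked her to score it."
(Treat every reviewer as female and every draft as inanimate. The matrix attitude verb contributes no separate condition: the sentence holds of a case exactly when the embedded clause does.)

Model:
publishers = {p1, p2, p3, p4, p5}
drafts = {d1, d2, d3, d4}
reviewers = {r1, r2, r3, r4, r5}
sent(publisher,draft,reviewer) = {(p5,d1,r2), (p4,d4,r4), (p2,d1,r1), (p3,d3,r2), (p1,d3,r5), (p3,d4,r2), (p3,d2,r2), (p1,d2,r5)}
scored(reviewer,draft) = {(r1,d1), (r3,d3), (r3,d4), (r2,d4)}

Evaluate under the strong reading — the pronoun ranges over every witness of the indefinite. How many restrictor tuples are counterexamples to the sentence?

6

"her" takes "a reviewer" as antecedent and "it" takes "a draft"; both are donkey pronouns co-varying with the restrictor.
Strong reading: for every (p,d,r) with sent(p,d,r), scored(r,d).
Restrictor triples: (p1,d2,r5)→scored(r5,d2) ✗  (p1,d3,r5)→scored(r5,d3) ✗  (p2,d1,r1)→scored(r1,d1) ✓  (p3,d2,r2)→scored(r2,d2) ✗  (p3,d3,r2)→scored(r2,d3) ✗  (p3,d4,r2)→scored(r2,d4) ✓  (p4,d4,r4)→scored(r4,d4) ✗  (p5,d1,r2)→scored(r2,d1) ✗
Counterexamples (restrictor triples failing the scope): 6.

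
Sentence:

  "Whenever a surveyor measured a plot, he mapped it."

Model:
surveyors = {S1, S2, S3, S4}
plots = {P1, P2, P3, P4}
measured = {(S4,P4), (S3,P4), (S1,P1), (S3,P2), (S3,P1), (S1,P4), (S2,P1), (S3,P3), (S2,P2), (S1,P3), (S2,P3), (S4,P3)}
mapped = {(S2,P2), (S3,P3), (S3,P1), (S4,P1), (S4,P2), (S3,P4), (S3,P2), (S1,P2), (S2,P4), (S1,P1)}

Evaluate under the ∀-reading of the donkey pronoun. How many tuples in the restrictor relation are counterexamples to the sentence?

"it" takes "a plot" as antecedent — a donkey pronoun bound across the clause boundary.
Strong reading: for every (s,p) with measured(s,p), mapped(s,p).
Restrictor pairs: (S1,P1) ✓  (S1,P3) ✗  (S1,P4) ✗  (S2,P1) ✗  (S2,P2) ✓  (S2,P3) ✗  (S3,P1) ✓  (S3,P2) ✓  (S3,P3) ✓  (S3,P4) ✓  (S4,P3) ✗  (S4,P4) ✗
Counterexamples (restrictor pairs failing the scope): 6.

6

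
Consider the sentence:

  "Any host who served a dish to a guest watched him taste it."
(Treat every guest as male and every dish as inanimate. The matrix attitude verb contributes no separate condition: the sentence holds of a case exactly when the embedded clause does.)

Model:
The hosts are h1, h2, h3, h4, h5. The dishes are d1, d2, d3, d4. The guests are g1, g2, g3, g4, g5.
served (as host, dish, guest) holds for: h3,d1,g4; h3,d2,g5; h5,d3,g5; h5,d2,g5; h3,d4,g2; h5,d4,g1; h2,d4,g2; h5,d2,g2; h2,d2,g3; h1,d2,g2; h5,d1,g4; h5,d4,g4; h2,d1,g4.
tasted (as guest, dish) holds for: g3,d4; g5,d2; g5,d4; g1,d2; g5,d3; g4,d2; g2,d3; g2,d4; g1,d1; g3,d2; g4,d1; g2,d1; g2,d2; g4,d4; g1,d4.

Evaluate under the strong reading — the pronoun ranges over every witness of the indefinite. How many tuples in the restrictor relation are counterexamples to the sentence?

0

"him" takes "a guest" as antecedent and "it" takes "a dish"; both are donkey pronouns co-varying with the restrictor.
Strong reading: for every (h,d,g) with served(h,d,g), tasted(g,d).
Restrictor triples: (h1,d2,g2)→tasted(g2,d2) ✓  (h2,d1,g4)→tasted(g4,d1) ✓  (h2,d2,g3)→tasted(g3,d2) ✓  (h2,d4,g2)→tasted(g2,d4) ✓  (h3,d1,g4)→tasted(g4,d1) ✓  (h3,d2,g5)→tasted(g5,d2) ✓  (h3,d4,g2)→tasted(g2,d4) ✓  (h5,d1,g4)→tasted(g4,d1) ✓  (h5,d2,g2)→tasted(g2,d2) ✓  (h5,d2,g5)→tasted(g5,d2) ✓  (h5,d3,g5)→tasted(g5,d3) ✓  (h5,d4,g1)→tasted(g1,d4) ✓  (h5,d4,g4)→tasted(g4,d4) ✓
Counterexamples (restrictor triples failing the scope): 0.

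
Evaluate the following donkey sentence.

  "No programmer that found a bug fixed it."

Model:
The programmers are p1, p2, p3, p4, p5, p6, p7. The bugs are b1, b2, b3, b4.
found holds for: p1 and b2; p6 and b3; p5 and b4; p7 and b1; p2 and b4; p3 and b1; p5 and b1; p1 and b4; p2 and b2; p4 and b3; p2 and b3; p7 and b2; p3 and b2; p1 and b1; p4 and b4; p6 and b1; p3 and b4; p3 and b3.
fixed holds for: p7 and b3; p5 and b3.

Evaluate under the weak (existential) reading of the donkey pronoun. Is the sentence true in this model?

"it" takes "a bug" as antecedent — a donkey pronoun bound across the clause boundary.
Truth condition: for no (p,b) with found(p,b) does fixed(p,b) hold.
Restrictor pairs — does the scope hold? (p1,b1):fails  (p1,b2):fails  (p1,b4):fails  (p2,b2):fails  (p2,b3):fails  (p2,b4):fails  (p3,b1):fails  (p3,b2):fails  (p3,b3):fails  (p3,b4):fails  (p4,b3):fails  (p4,b4):fails  (p5,b1):fails  (p5,b4):fails  (p6,b1):fails  (p6,b3):fails  (p7,b1):fails  (p7,b2):fails
Scope holds for no restrictor pair, so the sentence is true.

True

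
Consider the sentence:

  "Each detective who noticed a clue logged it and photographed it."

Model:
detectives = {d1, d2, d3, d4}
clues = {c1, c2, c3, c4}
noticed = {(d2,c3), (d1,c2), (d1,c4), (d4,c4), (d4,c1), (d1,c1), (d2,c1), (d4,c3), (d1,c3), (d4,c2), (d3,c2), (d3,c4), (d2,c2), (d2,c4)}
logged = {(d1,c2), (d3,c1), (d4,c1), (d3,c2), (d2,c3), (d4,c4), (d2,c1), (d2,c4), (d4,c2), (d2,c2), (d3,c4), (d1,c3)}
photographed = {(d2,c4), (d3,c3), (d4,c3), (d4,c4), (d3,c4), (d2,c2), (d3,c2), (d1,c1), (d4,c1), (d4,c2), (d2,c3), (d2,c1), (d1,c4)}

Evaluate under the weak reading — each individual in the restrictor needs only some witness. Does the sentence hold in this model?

"it" takes "a clue" as antecedent — a donkey pronoun bound across the clause boundary.
Weak reading: every detective d with some noticed-clue has at least one noticed-clue c such that logged(d,c) ∧ photographed(d,c).
Per detective: d1:✗  d2:✓  d3:✓  d4:✓
d1 has no witness among its noticed-clues.

False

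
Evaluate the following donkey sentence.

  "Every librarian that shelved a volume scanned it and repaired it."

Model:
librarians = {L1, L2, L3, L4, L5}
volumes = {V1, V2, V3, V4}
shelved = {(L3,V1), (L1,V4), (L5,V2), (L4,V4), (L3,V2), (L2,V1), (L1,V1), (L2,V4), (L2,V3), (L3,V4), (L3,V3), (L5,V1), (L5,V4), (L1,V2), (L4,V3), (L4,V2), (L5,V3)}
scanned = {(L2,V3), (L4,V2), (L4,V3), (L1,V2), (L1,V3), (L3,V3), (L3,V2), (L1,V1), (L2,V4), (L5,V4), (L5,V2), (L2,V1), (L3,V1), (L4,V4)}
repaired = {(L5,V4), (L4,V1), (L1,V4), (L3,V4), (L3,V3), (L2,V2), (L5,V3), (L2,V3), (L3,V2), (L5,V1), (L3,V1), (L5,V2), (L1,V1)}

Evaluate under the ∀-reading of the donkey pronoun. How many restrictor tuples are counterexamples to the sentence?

10

"it" takes "a volume" as antecedent — a donkey pronoun bound across the clause boundary.
Strong reading: for every (l,v) with shelved(l,v), scanned(l,v) ∧ repaired(l,v).
Restrictor pairs: (L1,V1) ✓  (L1,V2) ✗  (L1,V4) ✗  (L2,V1) ✗  (L2,V3) ✓  (L2,V4) ✗  (L3,V1) ✓  (L3,V2) ✓  (L3,V3) ✓  (L3,V4) ✗  (L4,V2) ✗  (L4,V3) ✗  (L4,V4) ✗  (L5,V1) ✗  (L5,V2) ✓  (L5,V3) ✗  (L5,V4) ✓
Counterexamples (restrictor pairs failing the scope): 10.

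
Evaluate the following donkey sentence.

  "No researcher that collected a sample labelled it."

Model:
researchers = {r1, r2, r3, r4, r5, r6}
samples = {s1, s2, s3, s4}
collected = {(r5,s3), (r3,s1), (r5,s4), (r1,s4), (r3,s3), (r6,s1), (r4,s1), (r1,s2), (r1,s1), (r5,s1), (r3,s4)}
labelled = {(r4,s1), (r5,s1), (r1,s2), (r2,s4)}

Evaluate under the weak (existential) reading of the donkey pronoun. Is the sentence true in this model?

False

"it" takes "a sample" as antecedent — a donkey pronoun bound across the clause boundary.
Truth condition: for no (r,s) with collected(r,s) does labelled(r,s) hold.
Restrictor pairs — does the scope hold? (r1,s1):fails  (r1,s2):holds  (r1,s4):fails  (r3,s1):fails  (r3,s3):fails  (r3,s4):fails  (r4,s1):holds  (r5,s1):holds  (r5,s3):fails  (r5,s4):fails  (r6,s1):fails
Scope holds for 3 pair(s), so the sentence is false.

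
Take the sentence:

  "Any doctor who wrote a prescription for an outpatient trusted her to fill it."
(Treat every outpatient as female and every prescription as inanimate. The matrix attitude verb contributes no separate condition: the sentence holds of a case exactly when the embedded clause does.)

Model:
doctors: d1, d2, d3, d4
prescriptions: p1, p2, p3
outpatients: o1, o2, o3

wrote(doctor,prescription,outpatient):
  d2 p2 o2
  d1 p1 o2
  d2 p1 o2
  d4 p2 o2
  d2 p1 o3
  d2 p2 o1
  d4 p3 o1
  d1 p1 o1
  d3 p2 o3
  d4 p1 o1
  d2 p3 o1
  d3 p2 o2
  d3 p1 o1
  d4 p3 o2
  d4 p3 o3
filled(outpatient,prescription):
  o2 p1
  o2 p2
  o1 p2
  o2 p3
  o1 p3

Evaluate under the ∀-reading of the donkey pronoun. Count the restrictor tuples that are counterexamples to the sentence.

6

"her" takes "an outpatient" as antecedent and "it" takes "a prescription"; both are donkey pronouns co-varying with the restrictor.
Strong reading: for every (d,p,o) with wrote(d,p,o), filled(o,p).
Restrictor triples: (d1,p1,o1)→filled(o1,p1) ✗  (d1,p1,o2)→filled(o2,p1) ✓  (d2,p1,o2)→filled(o2,p1) ✓  (d2,p1,o3)→filled(o3,p1) ✗  (d2,p2,o1)→filled(o1,p2) ✓  (d2,p2,o2)→filled(o2,p2) ✓  (d2,p3,o1)→filled(o1,p3) ✓  (d3,p1,o1)→filled(o1,p1) ✗  (d3,p2,o2)→filled(o2,p2) ✓  (d3,p2,o3)→filled(o3,p2) ✗  (d4,p1,o1)→filled(o1,p1) ✗  (d4,p2,o2)→filled(o2,p2) ✓  (d4,p3,o1)→filled(o1,p3) ✓  (d4,p3,o2)→filled(o2,p3) ✓  (d4,p3,o3)→filled(o3,p3) ✗
Counterexamples (restrictor triples failing the scope): 6.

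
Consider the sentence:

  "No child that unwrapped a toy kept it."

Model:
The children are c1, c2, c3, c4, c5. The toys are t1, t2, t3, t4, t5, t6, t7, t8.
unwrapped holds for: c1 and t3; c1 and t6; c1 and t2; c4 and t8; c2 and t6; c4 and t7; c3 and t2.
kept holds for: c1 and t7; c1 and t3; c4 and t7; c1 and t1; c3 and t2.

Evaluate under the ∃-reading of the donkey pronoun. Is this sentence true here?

"it" takes "a toy" as antecedent — a donkey pronoun bound across the clause boundary.
Truth condition: for no (c,t) with unwrapped(c,t) does kept(c,t) hold.
Restrictor pairs — does the scope hold? (c1,t2):fails  (c1,t3):holds  (c1,t6):fails  (c2,t6):fails  (c3,t2):holds  (c4,t7):holds  (c4,t8):fails
Scope holds for 3 pair(s), so the sentence is false.

False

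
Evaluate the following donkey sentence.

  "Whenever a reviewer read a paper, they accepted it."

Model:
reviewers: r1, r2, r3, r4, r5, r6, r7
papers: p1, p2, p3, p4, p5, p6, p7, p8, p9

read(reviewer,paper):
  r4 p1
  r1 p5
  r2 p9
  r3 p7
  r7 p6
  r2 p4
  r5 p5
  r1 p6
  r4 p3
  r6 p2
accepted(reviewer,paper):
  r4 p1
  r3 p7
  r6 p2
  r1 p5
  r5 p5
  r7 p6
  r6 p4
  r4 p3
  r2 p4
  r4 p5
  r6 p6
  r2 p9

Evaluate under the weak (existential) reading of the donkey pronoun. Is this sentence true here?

"it" takes "a paper" as antecedent — a donkey pronoun bound across the clause boundary.
Weak reading: every reviewer r with some read-paper has at least one read-paper p such that accepted(r,p).
Per reviewer: r1:✓  r2:✓  r3:✓  r4:✓  r5:✓  r6:✓  r7:✓
Every reviewer in the restrictor has a witness.

True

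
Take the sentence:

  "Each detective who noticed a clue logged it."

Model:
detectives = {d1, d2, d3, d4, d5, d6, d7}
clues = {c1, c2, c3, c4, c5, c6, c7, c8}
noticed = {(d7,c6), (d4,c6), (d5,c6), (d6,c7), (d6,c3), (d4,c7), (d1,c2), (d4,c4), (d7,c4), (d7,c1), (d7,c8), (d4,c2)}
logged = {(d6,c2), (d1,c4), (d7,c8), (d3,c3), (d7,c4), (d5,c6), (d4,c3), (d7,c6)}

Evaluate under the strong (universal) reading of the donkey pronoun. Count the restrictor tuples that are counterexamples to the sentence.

8

"it" takes "a clue" as antecedent — a donkey pronoun bound across the clause boundary.
Strong reading: for every (d,c) with noticed(d,c), logged(d,c).
Restrictor pairs: (d1,c2) ✗  (d4,c2) ✗  (d4,c4) ✗  (d4,c6) ✗  (d4,c7) ✗  (d5,c6) ✓  (d6,c3) ✗  (d6,c7) ✗  (d7,c1) ✗  (d7,c4) ✓  (d7,c6) ✓  (d7,c8) ✓
Counterexamples (restrictor pairs failing the scope): 8.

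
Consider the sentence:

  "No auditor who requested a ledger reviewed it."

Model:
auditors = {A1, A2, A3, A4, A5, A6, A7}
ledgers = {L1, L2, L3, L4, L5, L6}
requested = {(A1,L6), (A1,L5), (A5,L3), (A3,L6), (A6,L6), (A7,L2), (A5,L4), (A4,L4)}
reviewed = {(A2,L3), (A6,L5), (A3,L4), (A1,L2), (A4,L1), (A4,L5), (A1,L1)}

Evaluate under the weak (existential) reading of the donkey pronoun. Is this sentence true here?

True

"it" takes "a ledger" as antecedent — a donkey pronoun bound across the clause boundary.
Truth condition: for no (a,l) with requested(a,l) does reviewed(a,l) hold.
Restrictor pairs — does the scope hold? (A1,L5):fails  (A1,L6):fails  (A3,L6):fails  (A4,L4):fails  (A5,L3):fails  (A5,L4):fails  (A6,L6):fails  (A7,L2):fails
Scope holds for no restrictor pair, so the sentence is true.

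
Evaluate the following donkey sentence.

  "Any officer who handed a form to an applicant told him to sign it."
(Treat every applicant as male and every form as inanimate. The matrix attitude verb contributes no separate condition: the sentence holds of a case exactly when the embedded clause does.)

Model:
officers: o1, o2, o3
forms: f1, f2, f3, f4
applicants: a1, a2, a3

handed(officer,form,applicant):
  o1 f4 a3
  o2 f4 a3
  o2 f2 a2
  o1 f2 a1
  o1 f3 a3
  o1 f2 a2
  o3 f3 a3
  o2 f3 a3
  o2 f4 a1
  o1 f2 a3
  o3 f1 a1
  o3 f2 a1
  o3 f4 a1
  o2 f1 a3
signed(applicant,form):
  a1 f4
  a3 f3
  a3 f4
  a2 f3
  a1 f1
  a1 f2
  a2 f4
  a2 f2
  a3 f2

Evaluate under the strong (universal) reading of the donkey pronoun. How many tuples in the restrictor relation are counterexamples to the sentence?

1

"him" takes "an applicant" as antecedent and "it" takes "a form"; both are donkey pronouns co-varying with the restrictor.
Strong reading: for every (o,f,a) with handed(o,f,a), signed(a,f).
Restrictor triples: (o1,f2,a1)→signed(a1,f2) ✓  (o1,f2,a2)→signed(a2,f2) ✓  (o1,f2,a3)→signed(a3,f2) ✓  (o1,f3,a3)→signed(a3,f3) ✓  (o1,f4,a3)→signed(a3,f4) ✓  (o2,f1,a3)→signed(a3,f1) ✗  (o2,f2,a2)→signed(a2,f2) ✓  (o2,f3,a3)→signed(a3,f3) ✓  (o2,f4,a1)→signed(a1,f4) ✓  (o2,f4,a3)→signed(a3,f4) ✓  (o3,f1,a1)→signed(a1,f1) ✓  (o3,f2,a1)→signed(a1,f2) ✓  (o3,f3,a3)→signed(a3,f3) ✓  (o3,f4,a1)→signed(a1,f4) ✓
Counterexamples (restrictor triples failing the scope): 1.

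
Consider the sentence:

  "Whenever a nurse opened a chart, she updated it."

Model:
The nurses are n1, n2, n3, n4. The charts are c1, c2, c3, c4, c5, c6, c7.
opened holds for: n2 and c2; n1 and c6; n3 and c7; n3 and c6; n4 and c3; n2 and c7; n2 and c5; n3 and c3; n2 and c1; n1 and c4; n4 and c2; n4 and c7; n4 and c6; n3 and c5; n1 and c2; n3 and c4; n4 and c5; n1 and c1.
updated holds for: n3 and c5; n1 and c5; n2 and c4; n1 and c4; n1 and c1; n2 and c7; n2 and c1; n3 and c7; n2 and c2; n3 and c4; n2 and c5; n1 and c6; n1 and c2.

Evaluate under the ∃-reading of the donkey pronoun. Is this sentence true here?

False

"it" takes "a chart" as antecedent — a donkey pronoun bound across the clause boundary.
Weak reading: every nurse n with some opened-chart has at least one opened-chart c such that updated(n,c).
Per nurse: n1:✓  n2:✓  n3:✓  n4:✗
n4 has no witness among its opened-charts.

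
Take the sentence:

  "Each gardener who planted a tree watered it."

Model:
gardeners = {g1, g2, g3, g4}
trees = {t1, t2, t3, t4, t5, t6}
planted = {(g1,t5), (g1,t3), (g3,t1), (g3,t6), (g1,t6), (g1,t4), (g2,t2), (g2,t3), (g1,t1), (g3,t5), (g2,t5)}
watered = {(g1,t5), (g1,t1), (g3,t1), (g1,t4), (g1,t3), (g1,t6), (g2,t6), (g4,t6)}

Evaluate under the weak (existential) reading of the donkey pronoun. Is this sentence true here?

"it" takes "a tree" as antecedent — a donkey pronoun bound across the clause boundary.
Weak reading: every gardener g with some planted-tree has at least one planted-tree t such that watered(g,t).
Per gardener: g1:✓  g2:✗  g3:✓
g2 has no witness among its planted-trees.

False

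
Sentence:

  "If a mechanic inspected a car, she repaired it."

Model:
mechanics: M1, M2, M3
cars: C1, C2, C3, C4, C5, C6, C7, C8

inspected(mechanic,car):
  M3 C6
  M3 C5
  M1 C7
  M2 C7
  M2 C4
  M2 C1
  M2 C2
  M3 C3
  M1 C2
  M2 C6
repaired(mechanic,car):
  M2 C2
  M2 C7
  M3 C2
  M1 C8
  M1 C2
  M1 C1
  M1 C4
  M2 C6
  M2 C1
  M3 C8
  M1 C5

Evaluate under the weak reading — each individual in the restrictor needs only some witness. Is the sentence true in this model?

False

"it" takes "a car" as antecedent — a donkey pronoun bound across the clause boundary.
Weak reading: every mechanic m with some inspected-car has at least one inspected-car c such that repaired(m,c).
Per mechanic: M1:✓  M2:✓  M3:✗
M3 has no witness among its inspected-cars.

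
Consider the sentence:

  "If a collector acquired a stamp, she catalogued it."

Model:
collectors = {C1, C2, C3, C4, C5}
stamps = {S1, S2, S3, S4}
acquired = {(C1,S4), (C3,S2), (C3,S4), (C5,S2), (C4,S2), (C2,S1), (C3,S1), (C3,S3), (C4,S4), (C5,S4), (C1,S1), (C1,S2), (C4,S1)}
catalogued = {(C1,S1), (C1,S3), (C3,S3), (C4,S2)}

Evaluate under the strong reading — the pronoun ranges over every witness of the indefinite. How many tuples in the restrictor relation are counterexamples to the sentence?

10

"it" takes "a stamp" as antecedent — a donkey pronoun bound across the clause boundary.
Strong reading: for every (c,s) with acquired(c,s), catalogued(c,s).
Restrictor pairs: (C1,S1) ✓  (C1,S2) ✗  (C1,S4) ✗  (C2,S1) ✗  (C3,S1) ✗  (C3,S2) ✗  (C3,S3) ✓  (C3,S4) ✗  (C4,S1) ✗  (C4,S2) ✓  (C4,S4) ✗  (C5,S2) ✗  (C5,S4) ✗
Counterexamples (restrictor pairs failing the scope): 10.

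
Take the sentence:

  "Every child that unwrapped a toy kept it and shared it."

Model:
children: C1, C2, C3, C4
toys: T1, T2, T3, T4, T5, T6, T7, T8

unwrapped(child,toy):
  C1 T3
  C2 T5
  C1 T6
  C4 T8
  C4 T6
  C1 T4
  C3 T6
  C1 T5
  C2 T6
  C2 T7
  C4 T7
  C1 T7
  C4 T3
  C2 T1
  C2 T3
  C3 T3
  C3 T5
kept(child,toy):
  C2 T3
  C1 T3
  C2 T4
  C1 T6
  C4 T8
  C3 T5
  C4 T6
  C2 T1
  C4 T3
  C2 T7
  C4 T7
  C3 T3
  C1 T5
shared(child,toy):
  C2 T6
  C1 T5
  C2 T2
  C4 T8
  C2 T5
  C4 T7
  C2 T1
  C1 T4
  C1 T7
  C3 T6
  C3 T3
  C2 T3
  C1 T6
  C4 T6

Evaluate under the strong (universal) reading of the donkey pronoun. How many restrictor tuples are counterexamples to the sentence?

"it" takes "a toy" as antecedent — a donkey pronoun bound across the clause boundary.
Strong reading: for every (c,t) with unwrapped(c,t), kept(c,t) ∧ shared(c,t).
Restrictor pairs: (C1,T3) ✗  (C1,T4) ✗  (C1,T5) ✓  (C1,T6) ✓  (C1,T7) ✗  (C2,T1) ✓  (C2,T3) ✓  (C2,T5) ✗  (C2,T6) ✗  (C2,T7) ✗  (C3,T3) ✓  (C3,T5) ✗  (C3,T6) ✗  (C4,T3) ✗  (C4,T6) ✓  (C4,T7) ✓  (C4,T8) ✓
Counterexamples (restrictor pairs failing the scope): 9.

9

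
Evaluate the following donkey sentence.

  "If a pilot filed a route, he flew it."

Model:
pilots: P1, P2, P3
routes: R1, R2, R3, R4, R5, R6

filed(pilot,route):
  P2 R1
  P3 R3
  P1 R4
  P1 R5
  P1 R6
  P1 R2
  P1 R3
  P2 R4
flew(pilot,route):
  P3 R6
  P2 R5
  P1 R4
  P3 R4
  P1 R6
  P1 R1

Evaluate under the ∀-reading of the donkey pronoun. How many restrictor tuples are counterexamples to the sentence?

"it" takes "a route" as antecedent — a donkey pronoun bound across the clause boundary.
Strong reading: for every (p,r) with filed(p,r), flew(p,r).
Restrictor pairs: (P1,R2) ✗  (P1,R3) ✗  (P1,R4) ✓  (P1,R5) ✗  (P1,R6) ✓  (P2,R1) ✗  (P2,R4) ✗  (P3,R3) ✗
Counterexamples (restrictor pairs failing the scope): 6.

6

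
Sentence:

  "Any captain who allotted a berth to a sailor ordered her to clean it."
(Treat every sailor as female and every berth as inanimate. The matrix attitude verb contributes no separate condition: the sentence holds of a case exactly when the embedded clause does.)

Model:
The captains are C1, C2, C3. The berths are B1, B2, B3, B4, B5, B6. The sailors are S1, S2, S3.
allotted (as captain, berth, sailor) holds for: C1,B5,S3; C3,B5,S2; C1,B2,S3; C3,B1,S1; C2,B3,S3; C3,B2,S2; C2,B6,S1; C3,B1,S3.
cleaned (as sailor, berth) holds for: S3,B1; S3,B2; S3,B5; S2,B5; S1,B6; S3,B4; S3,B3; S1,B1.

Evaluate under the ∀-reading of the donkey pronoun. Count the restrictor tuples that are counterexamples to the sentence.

1

"her" takes "a sailor" as antecedent and "it" takes "a berth"; both are donkey pronouns co-varying with the restrictor.
Strong reading: for every (c,b,s) with allotted(c,b,s), cleaned(s,b).
Restrictor triples: (C1,B2,S3)→cleaned(S3,B2) ✓  (C1,B5,S3)→cleaned(S3,B5) ✓  (C2,B3,S3)→cleaned(S3,B3) ✓  (C2,B6,S1)→cleaned(S1,B6) ✓  (C3,B1,S1)→cleaned(S1,B1) ✓  (C3,B1,S3)→cleaned(S3,B1) ✓  (C3,B2,S2)→cleaned(S2,B2) ✗  (C3,B5,S2)→cleaned(S2,B5) ✓
Counterexamples (restrictor triples failing the scope): 1.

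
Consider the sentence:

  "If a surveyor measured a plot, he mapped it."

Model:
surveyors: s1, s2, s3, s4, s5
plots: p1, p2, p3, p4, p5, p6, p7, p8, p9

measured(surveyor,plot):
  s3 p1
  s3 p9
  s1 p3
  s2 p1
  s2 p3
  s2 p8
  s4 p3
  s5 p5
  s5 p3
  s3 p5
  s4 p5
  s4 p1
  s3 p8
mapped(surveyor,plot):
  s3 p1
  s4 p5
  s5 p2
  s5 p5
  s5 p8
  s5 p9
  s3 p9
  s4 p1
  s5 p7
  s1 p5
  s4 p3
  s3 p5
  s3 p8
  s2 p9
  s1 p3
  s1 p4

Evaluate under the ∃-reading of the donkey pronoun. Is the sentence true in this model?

"it" takes "a plot" as antecedent — a donkey pronoun bound across the clause boundary.
Weak reading: every surveyor s with some measured-plot has at least one measured-plot p such that mapped(s,p).
Per surveyor: s1:✓  s2:✗  s3:✓  s4:✓  s5:✓
s2 has no witness among its measured-plots.

False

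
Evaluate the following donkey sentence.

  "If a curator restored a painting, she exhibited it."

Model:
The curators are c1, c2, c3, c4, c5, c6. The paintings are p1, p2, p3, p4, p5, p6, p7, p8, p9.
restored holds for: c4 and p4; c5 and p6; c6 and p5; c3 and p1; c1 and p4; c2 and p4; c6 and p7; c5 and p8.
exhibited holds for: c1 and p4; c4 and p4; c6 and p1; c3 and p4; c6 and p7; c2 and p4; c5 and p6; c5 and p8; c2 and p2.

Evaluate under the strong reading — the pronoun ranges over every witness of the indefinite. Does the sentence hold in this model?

False

"it" takes "a painting" as antecedent — a donkey pronoun bound across the clause boundary.
Strong reading: for every (c,p) with restored(c,p), exhibited(c,p).
Restrictor pairs: (c1,p4) ✓  (c2,p4) ✓  (c3,p1) ✗  (c4,p4) ✓  (c5,p6) ✓  (c5,p8) ✓  (c6,p5) ✗  (c6,p7) ✓
Counterexample: (c3,p1) is in restored but fails the scope.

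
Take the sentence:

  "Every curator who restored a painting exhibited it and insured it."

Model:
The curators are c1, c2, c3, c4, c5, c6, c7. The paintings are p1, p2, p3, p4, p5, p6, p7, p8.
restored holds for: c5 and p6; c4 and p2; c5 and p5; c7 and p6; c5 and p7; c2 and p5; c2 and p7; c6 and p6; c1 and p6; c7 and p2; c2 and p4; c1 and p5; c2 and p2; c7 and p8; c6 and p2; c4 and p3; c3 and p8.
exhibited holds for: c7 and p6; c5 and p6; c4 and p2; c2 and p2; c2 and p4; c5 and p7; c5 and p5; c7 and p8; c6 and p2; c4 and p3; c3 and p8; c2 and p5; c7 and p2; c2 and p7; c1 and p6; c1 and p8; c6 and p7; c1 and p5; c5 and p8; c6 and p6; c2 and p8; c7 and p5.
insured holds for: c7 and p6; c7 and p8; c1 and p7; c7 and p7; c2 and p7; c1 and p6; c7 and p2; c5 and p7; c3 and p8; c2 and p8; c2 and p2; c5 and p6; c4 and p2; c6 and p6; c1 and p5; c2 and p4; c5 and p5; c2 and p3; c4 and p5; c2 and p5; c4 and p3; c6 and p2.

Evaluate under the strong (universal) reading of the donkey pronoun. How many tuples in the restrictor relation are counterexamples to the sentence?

"it" takes "a painting" as antecedent — a donkey pronoun bound across the clause boundary.
Strong reading: for every (c,p) with restored(c,p), exhibited(c,p) ∧ insured(c,p).
Restrictor pairs: (c1,p5) ✓  (c1,p6) ✓  (c2,p2) ✓  (c2,p4) ✓  (c2,p5) ✓  (c2,p7) ✓  (c3,p8) ✓  (c4,p2) ✓  (c4,p3) ✓  (c5,p5) ✓  (c5,p6) ✓  (c5,p7) ✓  (c6,p2) ✓  (c6,p6) ✓  (c7,p2) ✓  (c7,p6) ✓  (c7,p8) ✓
Counterexamples (restrictor pairs failing the scope): 0.

0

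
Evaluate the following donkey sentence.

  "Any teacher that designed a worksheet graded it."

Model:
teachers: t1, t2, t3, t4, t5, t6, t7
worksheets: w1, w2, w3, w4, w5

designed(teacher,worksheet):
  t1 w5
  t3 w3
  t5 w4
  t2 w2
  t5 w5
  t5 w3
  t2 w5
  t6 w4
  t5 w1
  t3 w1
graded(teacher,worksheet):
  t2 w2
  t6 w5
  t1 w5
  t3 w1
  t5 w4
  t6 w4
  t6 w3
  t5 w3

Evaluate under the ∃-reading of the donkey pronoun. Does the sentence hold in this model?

"it" takes "a worksheet" as antecedent — a donkey pronoun bound across the clause boundary.
Weak reading: every teacher t with some designed-worksheet has at least one designed-worksheet w such that graded(t,w).
Per teacher: t1:✓  t2:✓  t3:✓  t5:✓  t6:✓
Every teacher in the restrictor has a witness.

True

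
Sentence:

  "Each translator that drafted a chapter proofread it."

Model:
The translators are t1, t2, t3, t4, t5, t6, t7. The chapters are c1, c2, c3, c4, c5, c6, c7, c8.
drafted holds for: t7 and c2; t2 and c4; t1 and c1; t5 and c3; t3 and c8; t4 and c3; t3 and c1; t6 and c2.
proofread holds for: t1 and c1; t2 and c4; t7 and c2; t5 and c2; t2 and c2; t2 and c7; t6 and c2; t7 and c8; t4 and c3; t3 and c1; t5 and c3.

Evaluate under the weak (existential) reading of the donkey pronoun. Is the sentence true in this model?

True

"it" takes "a chapter" as antecedent — a donkey pronoun bound across the clause boundary.
Weak reading: every translator t with some drafted-chapter has at least one drafted-chapter c such that proofread(t,c).
Per translator: t1:✓  t2:✓  t3:✓  t4:✓  t5:✓  t6:✓  t7:✓
Every translator in the restrictor has a witness.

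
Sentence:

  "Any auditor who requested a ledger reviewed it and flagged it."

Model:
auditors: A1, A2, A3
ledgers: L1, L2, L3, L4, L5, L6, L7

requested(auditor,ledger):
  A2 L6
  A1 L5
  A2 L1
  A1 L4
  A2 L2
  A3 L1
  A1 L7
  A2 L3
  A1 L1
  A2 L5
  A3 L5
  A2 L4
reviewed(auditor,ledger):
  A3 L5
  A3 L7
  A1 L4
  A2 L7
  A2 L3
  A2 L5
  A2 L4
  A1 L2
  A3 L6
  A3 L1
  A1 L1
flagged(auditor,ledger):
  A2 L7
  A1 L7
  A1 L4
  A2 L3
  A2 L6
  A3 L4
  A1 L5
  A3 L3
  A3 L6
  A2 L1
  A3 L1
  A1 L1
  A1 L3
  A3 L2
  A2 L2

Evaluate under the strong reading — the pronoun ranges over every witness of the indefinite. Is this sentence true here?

"it" takes "a ledger" as antecedent — a donkey pronoun bound across the clause boundary.
Strong reading: for every (a,l) with requested(a,l), reviewed(a,l) ∧ flagged(a,l).
Restrictor pairs: (A1,L1) ✓  (A1,L4) ✓  (A1,L5) ✗  (A1,L7) ✗  (A2,L1) ✗  (A2,L2) ✗  (A2,L3) ✓  (A2,L4) ✗  (A2,L5) ✗  (A2,L6) ✗  (A3,L1) ✓  (A3,L5) ✗
Counterexample: (A1,L5) is in requested but fails the scope.

False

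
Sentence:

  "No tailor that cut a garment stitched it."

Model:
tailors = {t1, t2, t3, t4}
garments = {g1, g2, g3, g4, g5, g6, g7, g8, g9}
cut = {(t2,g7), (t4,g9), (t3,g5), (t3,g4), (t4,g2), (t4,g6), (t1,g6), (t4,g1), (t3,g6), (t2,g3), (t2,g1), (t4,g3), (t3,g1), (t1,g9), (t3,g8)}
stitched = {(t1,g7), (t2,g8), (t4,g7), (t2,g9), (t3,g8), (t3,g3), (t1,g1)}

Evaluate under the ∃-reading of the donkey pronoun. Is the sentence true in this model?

"it" takes "a garment" as antecedent — a donkey pronoun bound across the clause boundary.
Truth condition: for no (t,g) with cut(t,g) does stitched(t,g) hold.
Restrictor pairs — does the scope hold? (t1,g6):fails  (t1,g9):fails  (t2,g1):fails  (t2,g3):fails  (t2,g7):fails  (t3,g1):fails  (t3,g4):fails  (t3,g5):fails  (t3,g6):fails  (t3,g8):holds  (t4,g1):fails  (t4,g2):fails  (t4,g3):fails  (t4,g6):fails  (t4,g9):fails
Scope holds for 1 pair(s), so the sentence is false.

False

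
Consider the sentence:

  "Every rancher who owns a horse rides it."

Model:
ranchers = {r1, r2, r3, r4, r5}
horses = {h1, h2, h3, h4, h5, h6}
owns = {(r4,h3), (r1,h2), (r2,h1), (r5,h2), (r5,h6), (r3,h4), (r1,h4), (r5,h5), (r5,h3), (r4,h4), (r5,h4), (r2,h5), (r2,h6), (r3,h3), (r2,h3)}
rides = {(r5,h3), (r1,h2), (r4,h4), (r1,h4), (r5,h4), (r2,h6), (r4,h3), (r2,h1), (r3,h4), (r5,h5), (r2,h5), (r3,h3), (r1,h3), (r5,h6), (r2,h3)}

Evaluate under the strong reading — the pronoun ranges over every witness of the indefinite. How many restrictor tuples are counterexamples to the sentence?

1

"it" takes "a horse" as antecedent — a donkey pronoun bound across the clause boundary.
Strong reading: for every (r,h) with owns(r,h), rides(r,h).
Restrictor pairs: (r1,h2) ✓  (r1,h4) ✓  (r2,h1) ✓  (r2,h3) ✓  (r2,h5) ✓  (r2,h6) ✓  (r3,h3) ✓  (r3,h4) ✓  (r4,h3) ✓  (r4,h4) ✓  (r5,h2) ✗  (r5,h3) ✓  (r5,h4) ✓  (r5,h5) ✓  (r5,h6) ✓
Counterexamples (restrictor pairs failing the scope): 1.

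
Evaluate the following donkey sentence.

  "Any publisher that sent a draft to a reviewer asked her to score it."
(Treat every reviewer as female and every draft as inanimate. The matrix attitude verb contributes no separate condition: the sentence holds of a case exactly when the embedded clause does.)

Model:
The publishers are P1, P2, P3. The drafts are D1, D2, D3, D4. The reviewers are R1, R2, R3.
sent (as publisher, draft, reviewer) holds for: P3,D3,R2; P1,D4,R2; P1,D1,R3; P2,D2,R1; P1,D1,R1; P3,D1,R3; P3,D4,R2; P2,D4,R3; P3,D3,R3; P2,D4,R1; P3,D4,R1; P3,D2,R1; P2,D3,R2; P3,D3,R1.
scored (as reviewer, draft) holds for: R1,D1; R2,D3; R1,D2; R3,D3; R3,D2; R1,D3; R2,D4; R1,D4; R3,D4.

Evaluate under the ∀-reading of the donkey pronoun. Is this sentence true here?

False

"her" takes "a reviewer" as antecedent and "it" takes "a draft"; both are donkey pronouns co-varying with the restrictor.
Strong reading: for every (p,d,r) with sent(p,d,r), scored(r,d).
Restrictor triples: (P1,D1,R1)→scored(R1,D1) ✓  (P1,D1,R3)→scored(R3,D1) ✗  (P1,D4,R2)→scored(R2,D4) ✓  (P2,D2,R1)→scored(R1,D2) ✓  (P2,D3,R2)→scored(R2,D3) ✓  (P2,D4,R1)→scored(R1,D4) ✓  (P2,D4,R3)→scored(R3,D4) ✓  (P3,D1,R3)→scored(R3,D1) ✗  (P3,D2,R1)→scored(R1,D2) ✓  (P3,D3,R1)→scored(R1,D3) ✓  (P3,D3,R2)→scored(R2,D3) ✓  (P3,D3,R3)→scored(R3,D3) ✓  (P3,D4,R1)→scored(R1,D4) ✓  (P3,D4,R2)→scored(R2,D4) ✓
Counterexample: (P1,D1,R3) — scored(R3,D1) does not hold.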